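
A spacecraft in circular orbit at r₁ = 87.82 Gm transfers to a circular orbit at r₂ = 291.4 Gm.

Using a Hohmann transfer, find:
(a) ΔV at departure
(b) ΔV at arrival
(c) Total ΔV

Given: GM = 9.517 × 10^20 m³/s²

Convert to SI: r₁ = 87.82 Gm = 8.782e+10 m; r₂ = 291.4 Gm = 2.914e+11 m.
Transfer semi-major axis: a_t = (r₁ + r₂)/2 = (8.782e+10 + 2.914e+11)/2 = 1.8961e+11 m.
Circular speeds: v₁ = √(GM/r₁) = 104101 m/s, v₂ = √(GM/r₂) = 57148.6 m/s.
Transfer speeds (vis-viva v² = GM(2/r − 1/a_t)): v₁ᵗ = 129053 m/s, v₂ᵗ = 38893 m/s.
(a) ΔV₁ = |v₁ᵗ − v₁| ≈ 2.495e+04 m/s = 24.95 km/s.
(b) ΔV₂ = |v₂ − v₂ᵗ| ≈ 1.826e+04 m/s = 18.26 km/s.
(c) ΔV_total = ΔV₁ + ΔV₂ ≈ 4.321e+04 m/s = 43.21 km/s.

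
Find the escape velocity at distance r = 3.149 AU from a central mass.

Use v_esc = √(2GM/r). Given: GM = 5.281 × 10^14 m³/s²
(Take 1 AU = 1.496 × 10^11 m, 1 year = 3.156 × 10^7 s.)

Convert to SI: r = 3.149 AU = 4.7109e+11 m.
Escape velocity comes from setting total energy to zero: ½v² − GM/r = 0 ⇒ v_esc = √(2GM / r).
v_esc = √(2 · 5.281e+14 / 4.7109e+11) m/s ≈ 47.35 m/s = 0.009989 AU/year.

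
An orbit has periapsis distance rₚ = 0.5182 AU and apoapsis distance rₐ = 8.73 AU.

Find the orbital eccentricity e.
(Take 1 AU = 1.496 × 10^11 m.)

Convert to SI: rₚ = 0.5182 AU = 7.75227e+10 m; rₐ = 8.73 AU = 1.30601e+12 m.
e = (rₐ − rₚ) / (rₐ + rₚ).
e = (1.30601e+12 − 7.75227e+10) / (1.30601e+12 + 7.75227e+10) = 1.22849e+12 / 1.38353e+12 ≈ 0.8879.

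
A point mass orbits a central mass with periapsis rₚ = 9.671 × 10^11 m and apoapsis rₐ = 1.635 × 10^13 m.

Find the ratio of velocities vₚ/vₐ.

Conservation of angular momentum gives rₚvₚ = rₐvₐ, so vₚ/vₐ = rₐ/rₚ.
vₚ/vₐ = 1.635e+13 / 9.671e+11 ≈ 16.91.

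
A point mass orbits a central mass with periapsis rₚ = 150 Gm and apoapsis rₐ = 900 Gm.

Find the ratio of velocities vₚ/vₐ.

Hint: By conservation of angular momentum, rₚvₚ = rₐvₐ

Convert to SI: rₚ = 150 Gm = 1.5e+11 m; rₐ = 900 Gm = 9e+11 m.
Conservation of angular momentum gives rₚvₚ = rₐvₐ, so vₚ/vₐ = rₐ/rₚ.
vₚ/vₐ = 9e+11 / 1.5e+11 ≈ 6.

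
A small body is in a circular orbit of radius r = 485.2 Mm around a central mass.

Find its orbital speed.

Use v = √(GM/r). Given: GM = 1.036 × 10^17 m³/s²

Convert to SI: r = 485.2 Mm = 4.852e+08 m.
For a circular orbit, gravity supplies the centripetal force, so v = √(GM / r).
v = √(1.036e+17 / 4.852e+08) m/s ≈ 1.461e+04 m/s = 14.61 km/s.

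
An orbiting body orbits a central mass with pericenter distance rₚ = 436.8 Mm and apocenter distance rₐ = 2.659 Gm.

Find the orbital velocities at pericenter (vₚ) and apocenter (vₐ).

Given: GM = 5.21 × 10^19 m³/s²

Convert to SI: rₚ = 436.8 Mm = 4.368e+08 m; rₐ = 2.659 Gm = 2.659e+09 m.
Use the vis-viva equation v² = GM(2/r − 1/a) with a = (rₚ + rₐ)/2 = (4.368e+08 + 2.659e+09)/2 = 1.5479e+09 m.
vₚ = √(GM · (2/rₚ − 1/a)) = √(5.21e+19 · (2/4.368e+08 − 1/1.5479e+09)) m/s ≈ 4.527e+05 m/s = 452.7 km/s.
vₐ = √(GM · (2/rₐ − 1/a)) = √(5.21e+19 · (2/2.659e+09 − 1/1.5479e+09)) m/s ≈ 7.436e+04 m/s = 74.36 km/s.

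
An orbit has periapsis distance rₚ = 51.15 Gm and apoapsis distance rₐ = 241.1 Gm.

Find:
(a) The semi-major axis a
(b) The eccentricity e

Convert to SI: rₚ = 51.15 Gm = 5.115e+10 m; rₐ = 241.1 Gm = 2.411e+11 m.
(a) a = (rₚ + rₐ) / 2 = (5.115e+10 + 2.411e+11) / 2 ≈ 1.461e+11 m = 146.1 Gm.
(b) e = (rₐ − rₚ) / (rₐ + rₚ) = (2.411e+11 − 5.115e+10) / (2.411e+11 + 5.115e+10) ≈ 0.65.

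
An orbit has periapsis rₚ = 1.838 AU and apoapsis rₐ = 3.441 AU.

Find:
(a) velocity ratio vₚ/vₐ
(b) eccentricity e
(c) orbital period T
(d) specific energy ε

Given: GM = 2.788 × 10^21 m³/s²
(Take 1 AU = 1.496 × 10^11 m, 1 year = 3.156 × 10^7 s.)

Convert to SI: rₚ = 1.838 AU = 2.74965e+11 m; rₐ = 3.441 AU = 5.14774e+11 m.
(a) Conservation of angular momentum (rₚvₚ = rₐvₐ) gives vₚ/vₐ = rₐ/rₚ = 5.14774e+11/2.74965e+11 ≈ 1.872
(b) e = (rₐ − rₚ)/(rₐ + rₚ) = (5.14774e+11 − 2.74965e+11)/(5.14774e+11 + 2.74965e+11) ≈ 0.3037
(c) With a = (rₚ + rₐ)/2 = 3.94869e+11 m, T = 2π √(a³/GM) = 2π √((3.94869e+11)³/2.788e+21) s ≈ 2.953e+07 s
(d) With a = (rₚ + rₐ)/2 = 3.94869e+11 m, ε = −GM/(2a) = −2.788e+21/(2 · 3.94869e+11) J/kg ≈ -3.53e+09 J/kg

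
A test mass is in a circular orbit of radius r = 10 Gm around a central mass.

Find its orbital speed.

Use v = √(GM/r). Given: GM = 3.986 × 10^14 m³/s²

Convert to SI: r = 10 Gm = 1e+10 m.
For a circular orbit, gravity supplies the centripetal force, so v = √(GM / r).
v = √(3.986e+14 / 1e+10) m/s ≈ 199.6 m/s = 199.6 m/s.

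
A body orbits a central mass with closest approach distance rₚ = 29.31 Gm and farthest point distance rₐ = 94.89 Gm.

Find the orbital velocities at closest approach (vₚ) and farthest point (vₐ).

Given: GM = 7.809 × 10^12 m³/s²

Convert to SI: rₚ = 29.31 Gm = 2.931e+10 m; rₐ = 94.89 Gm = 9.489e+10 m.
Use the vis-viva equation v² = GM(2/r − 1/a) with a = (rₚ + rₐ)/2 = (2.931e+10 + 9.489e+10)/2 = 6.21e+10 m.
vₚ = √(GM · (2/rₚ − 1/a)) = √(7.809e+12 · (2/2.931e+10 − 1/6.21e+10)) m/s ≈ 20.18 m/s = 20.18 m/s.
vₐ = √(GM · (2/rₐ − 1/a)) = √(7.809e+12 · (2/9.489e+10 − 1/6.21e+10)) m/s ≈ 6.232 m/s = 6.232 m/s.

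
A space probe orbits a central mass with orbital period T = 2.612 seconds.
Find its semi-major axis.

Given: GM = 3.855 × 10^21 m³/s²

Invert Kepler's third law: a = (GM · T² / (4π²))^(1/3).
Substituting T = 2.612 s and GM = 3.855e+21 m³/s²:
a = (3.855e+21 · (2.612)² / (4π²))^(1/3) m
a ≈ 8.734e+06 m = 8.734 Mm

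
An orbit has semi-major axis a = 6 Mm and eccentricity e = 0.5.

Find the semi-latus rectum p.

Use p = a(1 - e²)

Convert to SI: a = 6 Mm = 6e+06 m.
p = a (1 − e²).
p = 6e+06 · (1 − (0.5)²) = 6e+06 · 0.75 ≈ 4.5e+06 m = 4.5 Mm.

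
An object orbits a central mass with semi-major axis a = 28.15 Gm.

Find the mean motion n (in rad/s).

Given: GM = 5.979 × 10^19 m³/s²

Convert to SI: a = 28.15 Gm = 2.815e+10 m.
n = √(GM / a³).
n = √(5.979e+19 / (2.815e+10)³) rad/s ≈ 1.637e-06 rad/s.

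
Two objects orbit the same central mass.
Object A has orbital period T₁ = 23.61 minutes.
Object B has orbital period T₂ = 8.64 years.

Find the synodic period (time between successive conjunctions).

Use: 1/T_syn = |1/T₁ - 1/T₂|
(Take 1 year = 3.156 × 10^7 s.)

Convert to SI: T₁ = 23.61 minutes = 1416.6 s; T₂ = 8.64 years = 2.72678e+08 s.
T_syn = |T₁ · T₂ / (T₁ − T₂)|.
T_syn = |1416.6 · 2.72678e+08 / (1416.6 − 2.72678e+08)| s ≈ 1417 s = 23.61 minutes.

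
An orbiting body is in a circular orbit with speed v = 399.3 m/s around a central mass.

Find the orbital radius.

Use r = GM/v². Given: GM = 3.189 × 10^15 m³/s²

For a circular orbit, v² = GM / r, so r = GM / v².
r = 3.189e+15 / (399.3)² m ≈ 2e+10 m = 20 Gm.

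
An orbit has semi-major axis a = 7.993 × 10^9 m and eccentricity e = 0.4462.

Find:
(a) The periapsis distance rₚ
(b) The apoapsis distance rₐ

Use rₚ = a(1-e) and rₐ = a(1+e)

(a) rₚ = a(1 − e) = 7.993e+09 · (1 − 0.4462) = 7.993e+09 · 0.5538 ≈ 4.427e+09 m = 4.427 × 10^9 m.
(b) rₐ = a(1 + e) = 7.993e+09 · (1 + 0.4462) = 7.993e+09 · 1.4462 ≈ 1.156e+10 m = 1.156 × 10^10 m.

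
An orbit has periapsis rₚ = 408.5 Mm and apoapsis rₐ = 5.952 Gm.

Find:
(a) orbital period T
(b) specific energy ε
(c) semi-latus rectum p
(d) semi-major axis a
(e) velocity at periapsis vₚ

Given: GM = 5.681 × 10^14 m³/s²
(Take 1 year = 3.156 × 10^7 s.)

Convert to SI: rₚ = 408.5 Mm = 4.085e+08 m; rₐ = 5.952 Gm = 5.952e+09 m.
(a) With a = (rₚ + rₐ)/2 = 3.18025e+09 m, T = 2π √(a³/GM) = 2π √((3.18025e+09)³/5.681e+14) s ≈ 4.728e+07 s
(b) With a = (rₚ + rₐ)/2 = 3.18025e+09 m, ε = −GM/(2a) = −5.681e+14/(2 · 3.18025e+09) J/kg ≈ -8.932e+04 J/kg
(c) From a = (rₚ + rₐ)/2 = 3.18025e+09 m and e = (rₐ − rₚ)/(rₐ + rₚ) = 0.871551, p = a(1 − e²) = 3.18025e+09 · (1 − (0.871551)²) ≈ 7.645e+08 m
(d) a = (rₚ + rₐ)/2 = (4.085e+08 + 5.952e+09)/2 ≈ 3.18e+09 m
(e) With a = (rₚ + rₐ)/2 = 3.18025e+09 m, vₚ = √(GM (2/rₚ − 1/a)) = √(5.681e+14 · (2/4.085e+08 − 1/3.18025e+09)) m/s ≈ 1613 m/s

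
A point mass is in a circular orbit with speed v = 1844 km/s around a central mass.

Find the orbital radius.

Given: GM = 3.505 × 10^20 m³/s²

Convert to SI: v = 1844 km/s = 1.844e+06 m/s.
For a circular orbit, v² = GM / r, so r = GM / v².
r = 3.505e+20 / (1.844e+06)² m ≈ 1.031e+08 m = 1.031 × 10^8 m.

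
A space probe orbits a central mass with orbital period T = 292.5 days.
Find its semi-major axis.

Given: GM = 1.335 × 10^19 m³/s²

Convert to SI: T = 292.5 days = 2.5272e+07 s.
Invert Kepler's third law: a = (GM · T² / (4π²))^(1/3).
Substituting T = 2.5272e+07 s and GM = 1.335e+19 m³/s²:
a = (1.335e+19 · (2.5272e+07)² / (4π²))^(1/3) m
a ≈ 6e+10 m = 60 Gm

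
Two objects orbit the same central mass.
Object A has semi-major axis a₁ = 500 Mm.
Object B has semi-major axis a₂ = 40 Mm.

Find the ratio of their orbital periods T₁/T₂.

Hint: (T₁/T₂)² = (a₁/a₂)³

Convert to SI: a₁ = 500 Mm = 5e+08 m; a₂ = 40 Mm = 4e+07 m.
From Kepler's third law, (T₁/T₂)² = (a₁/a₂)³, so T₁/T₂ = (a₁/a₂)^(3/2).
a₁/a₂ = 5e+08 / 4e+07 = 12.5.
T₁/T₂ = (12.5)^(3/2) ≈ 44.19.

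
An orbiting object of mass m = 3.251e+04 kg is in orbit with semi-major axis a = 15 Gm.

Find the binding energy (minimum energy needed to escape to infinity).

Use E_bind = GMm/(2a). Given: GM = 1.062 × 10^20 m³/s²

Convert to SI: a = 15 Gm = 1.5e+10 m.
Total orbital energy is E = −GMm/(2a); binding energy is E_bind = −E = GMm/(2a).
E_bind = 1.062e+20 · 3.251e+04 / (2 · 1.5e+10) J ≈ 1.151e+14 J = 115.1 TJ.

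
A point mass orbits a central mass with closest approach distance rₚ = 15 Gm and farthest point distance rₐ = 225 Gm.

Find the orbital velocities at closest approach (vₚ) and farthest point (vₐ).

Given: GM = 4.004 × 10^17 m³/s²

Convert to SI: rₚ = 15 Gm = 1.5e+10 m; rₐ = 225 Gm = 2.25e+11 m.
Use the vis-viva equation v² = GM(2/r − 1/a) with a = (rₚ + rₐ)/2 = (1.5e+10 + 2.25e+11)/2 = 1.2e+11 m.
vₚ = √(GM · (2/rₚ − 1/a)) = √(4.004e+17 · (2/1.5e+10 − 1/1.2e+11)) m/s ≈ 7075 m/s = 7.075 km/s.
vₐ = √(GM · (2/rₐ − 1/a)) = √(4.004e+17 · (2/2.25e+11 − 1/1.2e+11)) m/s ≈ 471.6 m/s = 471.6 m/s.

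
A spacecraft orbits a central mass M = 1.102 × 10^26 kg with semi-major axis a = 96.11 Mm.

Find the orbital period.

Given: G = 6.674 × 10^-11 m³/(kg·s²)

Convert to SI: a = 96.11 Mm = 9.611e+07 m.
GM = G · M = 6.674e-11 · 1.102e+26 = 7.35475e+15 m³/s².
Kepler's third law: T = 2π √(a³ / GM).
Substituting a = 9.611e+07 m and GM = 7.35475e+15 m³/s²:
T = 2π √((9.611e+07)³ / 7.35475e+15) s
T ≈ 6.903e+04 s = 19.18 hours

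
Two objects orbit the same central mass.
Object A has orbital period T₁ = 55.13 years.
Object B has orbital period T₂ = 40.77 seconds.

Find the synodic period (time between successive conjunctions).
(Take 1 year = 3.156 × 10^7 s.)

Convert to SI: T₁ = 55.13 years = 1.7399e+09 s.
T_syn = |T₁ · T₂ / (T₁ − T₂)|.
T_syn = |1.7399e+09 · 40.77 / (1.7399e+09 − 40.77)| s ≈ 40.77 s = 40.77 seconds.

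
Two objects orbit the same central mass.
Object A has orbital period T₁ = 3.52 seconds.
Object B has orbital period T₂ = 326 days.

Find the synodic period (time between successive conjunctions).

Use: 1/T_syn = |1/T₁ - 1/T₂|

Convert to SI: T₂ = 326 days = 2.81664e+07 s.
T_syn = |T₁ · T₂ / (T₁ − T₂)|.
T_syn = |3.52 · 2.81664e+07 / (3.52 − 2.81664e+07)| s ≈ 3.52 s = 3.52 seconds.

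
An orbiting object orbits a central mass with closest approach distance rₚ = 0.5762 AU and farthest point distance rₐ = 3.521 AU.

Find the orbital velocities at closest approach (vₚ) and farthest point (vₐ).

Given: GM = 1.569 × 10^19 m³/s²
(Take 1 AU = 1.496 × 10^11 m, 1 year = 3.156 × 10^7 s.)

Convert to SI: rₚ = 0.5762 AU = 8.61995e+10 m; rₐ = 3.521 AU = 5.26742e+11 m.
Use the vis-viva equation v² = GM(2/r − 1/a) with a = (rₚ + rₐ)/2 = (8.61995e+10 + 5.26742e+11)/2 = 3.06471e+11 m.
vₚ = √(GM · (2/rₚ − 1/a)) = √(1.569e+19 · (2/8.61995e+10 − 1/3.06471e+11)) m/s ≈ 1.769e+04 m/s = 3.731 AU/year.
vₐ = √(GM · (2/rₐ − 1/a)) = √(1.569e+19 · (2/5.26742e+11 − 1/3.06471e+11)) m/s ≈ 2894 m/s = 0.6106 AU/year.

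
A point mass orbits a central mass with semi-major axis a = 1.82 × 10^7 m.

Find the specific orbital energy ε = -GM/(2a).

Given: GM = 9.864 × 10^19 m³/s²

ε = −GM / (2a).
ε = −9.864e+19 / (2 · 1.82e+07) J/kg ≈ -2.71e+12 J/kg = -2710 GJ/kg.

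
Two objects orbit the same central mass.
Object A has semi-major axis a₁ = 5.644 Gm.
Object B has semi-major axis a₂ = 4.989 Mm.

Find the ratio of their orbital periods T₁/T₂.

Convert to SI: a₁ = 5.644 Gm = 5.644e+09 m; a₂ = 4.989 Mm = 4.989e+06 m.
From Kepler's third law, (T₁/T₂)² = (a₁/a₂)³, so T₁/T₂ = (a₁/a₂)^(3/2).
a₁/a₂ = 5.644e+09 / 4.989e+06 = 1131.29.
T₁/T₂ = (1131.29)^(3/2) ≈ 3.805e+04.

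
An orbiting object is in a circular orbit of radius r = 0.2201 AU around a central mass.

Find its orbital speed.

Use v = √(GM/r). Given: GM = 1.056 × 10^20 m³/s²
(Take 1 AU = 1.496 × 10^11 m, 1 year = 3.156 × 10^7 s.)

Convert to SI: r = 0.2201 AU = 3.2927e+10 m.
For a circular orbit, gravity supplies the centripetal force, so v = √(GM / r).
v = √(1.056e+20 / 3.2927e+10) m/s ≈ 5.663e+04 m/s = 11.95 AU/year.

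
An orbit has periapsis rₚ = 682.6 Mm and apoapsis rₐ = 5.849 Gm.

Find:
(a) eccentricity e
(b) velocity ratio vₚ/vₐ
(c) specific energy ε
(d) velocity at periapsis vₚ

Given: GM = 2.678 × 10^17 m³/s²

Convert to SI: rₚ = 682.6 Mm = 6.826e+08 m; rₐ = 5.849 Gm = 5.849e+09 m.
(a) e = (rₐ − rₚ)/(rₐ + rₚ) = (5.849e+09 − 6.826e+08)/(5.849e+09 + 6.826e+08) ≈ 0.791
(b) Conservation of angular momentum (rₚvₚ = rₐvₐ) gives vₚ/vₐ = rₐ/rₚ = 5.849e+09/6.826e+08 ≈ 8.569
(c) With a = (rₚ + rₐ)/2 = 3.2658e+09 m, ε = −GM/(2a) = −2.678e+17/(2 · 3.2658e+09) J/kg ≈ -4.1e+07 J/kg
(d) With a = (rₚ + rₐ)/2 = 3.2658e+09 m, vₚ = √(GM (2/rₚ − 1/a)) = √(2.678e+17 · (2/6.826e+08 − 1/3.2658e+09)) m/s ≈ 2.651e+04 m/s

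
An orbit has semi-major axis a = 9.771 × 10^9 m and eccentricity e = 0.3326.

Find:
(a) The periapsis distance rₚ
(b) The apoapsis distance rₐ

(a) rₚ = a(1 − e) = 9.771e+09 · (1 − 0.3326) = 9.771e+09 · 0.6674 ≈ 6.521e+09 m = 6.521 × 10^9 m.
(b) rₐ = a(1 + e) = 9.771e+09 · (1 + 0.3326) = 9.771e+09 · 1.3326 ≈ 1.302e+10 m = 1.302 × 10^10 m.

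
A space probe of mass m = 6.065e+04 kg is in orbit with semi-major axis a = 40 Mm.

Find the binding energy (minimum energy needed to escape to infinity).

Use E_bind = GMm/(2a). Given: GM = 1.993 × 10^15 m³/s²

Convert to SI: a = 40 Mm = 4e+07 m.
Total orbital energy is E = −GMm/(2a); binding energy is E_bind = −E = GMm/(2a).
E_bind = 1.993e+15 · 6.065e+04 / (2 · 4e+07) J ≈ 1.511e+12 J = 1.511 TJ.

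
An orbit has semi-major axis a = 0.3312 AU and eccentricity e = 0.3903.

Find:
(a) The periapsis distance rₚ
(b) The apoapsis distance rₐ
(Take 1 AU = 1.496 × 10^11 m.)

Convert to SI: a = 0.3312 AU = 4.95475e+10 m.
(a) rₚ = a(1 − e) = 4.95475e+10 · (1 − 0.3903) = 4.95475e+10 · 0.6097 ≈ 3.021e+10 m = 0.2019 AU.
(b) rₐ = a(1 + e) = 4.95475e+10 · (1 + 0.3903) = 4.95475e+10 · 1.3903 ≈ 6.889e+10 m = 0.4605 AU.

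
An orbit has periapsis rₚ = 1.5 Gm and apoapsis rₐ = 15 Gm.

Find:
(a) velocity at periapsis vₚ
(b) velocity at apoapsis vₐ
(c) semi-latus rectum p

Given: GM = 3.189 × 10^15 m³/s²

Convert to SI: rₚ = 1.5 Gm = 1.5e+09 m; rₐ = 15 Gm = 1.5e+10 m.
(a) With a = (rₚ + rₐ)/2 = 8.25e+09 m, vₚ = √(GM (2/rₚ − 1/a)) = √(3.189e+15 · (2/1.5e+09 − 1/8.25e+09)) m/s ≈ 1966 m/s
(b) With a = (rₚ + rₐ)/2 = 8.25e+09 m, vₐ = √(GM (2/rₐ − 1/a)) = √(3.189e+15 · (2/1.5e+10 − 1/8.25e+09)) m/s ≈ 196.6 m/s
(c) From a = (rₚ + rₐ)/2 = 8.25e+09 m and e = (rₐ − rₚ)/(rₐ + rₚ) = 0.818182, p = a(1 − e²) = 8.25e+09 · (1 − (0.818182)²) ≈ 2.727e+09 m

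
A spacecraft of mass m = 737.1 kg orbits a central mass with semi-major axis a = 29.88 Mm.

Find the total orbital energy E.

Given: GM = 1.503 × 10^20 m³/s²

Convert to SI: a = 29.88 Mm = 2.988e+07 m.
E = −GMm / (2a).
E = −1.503e+20 · 737.1 / (2 · 2.988e+07) J ≈ -1.854e+15 J = -1.854 PJ.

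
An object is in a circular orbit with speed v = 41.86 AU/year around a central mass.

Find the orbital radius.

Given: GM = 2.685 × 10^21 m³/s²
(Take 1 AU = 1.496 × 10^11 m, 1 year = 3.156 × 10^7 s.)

Convert to SI: v = 41.86 AU/year = 198424 m/s.
For a circular orbit, v² = GM / r, so r = GM / v².
r = 2.685e+21 / (198424)² m ≈ 6.82e+10 m = 0.4559 AU.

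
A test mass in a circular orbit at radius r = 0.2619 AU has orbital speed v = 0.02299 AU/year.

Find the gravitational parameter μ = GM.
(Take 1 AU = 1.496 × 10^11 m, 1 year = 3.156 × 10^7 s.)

Convert to SI: r = 0.2619 AU = 3.91802e+10 m; v = 0.02299 AU/year = 108.977 m/s.
For a circular orbit v² = GM/r, so GM = v² · r.
GM = (108.977)² · 3.91802e+10 m³/s² ≈ 4.653e+14 m³/s² = 4.653 × 10^14 m³/s².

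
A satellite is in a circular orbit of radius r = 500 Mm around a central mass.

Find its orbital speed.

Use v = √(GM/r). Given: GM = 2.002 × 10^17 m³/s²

Convert to SI: r = 500 Mm = 5e+08 m.
For a circular orbit, gravity supplies the centripetal force, so v = √(GM / r).
v = √(2.002e+17 / 5e+08) m/s ≈ 2.001e+04 m/s = 20.01 km/s.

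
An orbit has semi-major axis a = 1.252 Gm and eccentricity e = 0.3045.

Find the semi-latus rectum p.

Convert to SI: a = 1.252 Gm = 1.252e+09 m.
p = a (1 − e²).
p = 1.252e+09 · (1 − (0.3045)²) = 1.252e+09 · 0.90728 ≈ 1.136e+09 m = 1.136 Gm.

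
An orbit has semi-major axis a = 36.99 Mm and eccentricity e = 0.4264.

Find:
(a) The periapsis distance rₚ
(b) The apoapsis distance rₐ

Convert to SI: a = 36.99 Mm = 3.699e+07 m.
(a) rₚ = a(1 − e) = 3.699e+07 · (1 − 0.4264) = 3.699e+07 · 0.5736 ≈ 2.122e+07 m = 21.22 Mm.
(b) rₐ = a(1 + e) = 3.699e+07 · (1 + 0.4264) = 3.699e+07 · 1.4264 ≈ 5.276e+07 m = 52.76 Mm.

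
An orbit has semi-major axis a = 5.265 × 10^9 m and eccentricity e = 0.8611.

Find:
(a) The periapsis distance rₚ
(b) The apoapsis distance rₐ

(a) rₚ = a(1 − e) = 5.265e+09 · (1 − 0.8611) = 5.265e+09 · 0.1389 ≈ 7.313e+08 m = 7.313 × 10^8 m.
(b) rₐ = a(1 + e) = 5.265e+09 · (1 + 0.8611) = 5.265e+09 · 1.8611 ≈ 9.799e+09 m = 9.799 × 10^9 m.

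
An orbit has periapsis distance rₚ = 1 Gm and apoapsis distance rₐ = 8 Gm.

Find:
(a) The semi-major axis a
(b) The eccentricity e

Convert to SI: rₚ = 1 Gm = 1e+09 m; rₐ = 8 Gm = 8e+09 m.
(a) a = (rₚ + rₐ) / 2 = (1e+09 + 8e+09) / 2 ≈ 4.5e+09 m = 4.5 Gm.
(b) e = (rₐ − rₚ) / (rₐ + rₚ) = (8e+09 − 1e+09) / (8e+09 + 1e+09) ≈ 0.7778.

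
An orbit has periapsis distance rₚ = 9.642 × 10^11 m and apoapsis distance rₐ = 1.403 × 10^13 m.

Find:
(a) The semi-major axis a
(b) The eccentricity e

(a) a = (rₚ + rₐ) / 2 = (9.642e+11 + 1.403e+13) / 2 ≈ 7.497e+12 m = 7.497 × 10^12 m.
(b) e = (rₐ − rₚ) / (rₐ + rₚ) = (1.403e+13 − 9.642e+11) / (1.403e+13 + 9.642e+11) ≈ 0.8714.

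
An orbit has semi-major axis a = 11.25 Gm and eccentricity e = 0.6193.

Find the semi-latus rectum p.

Convert to SI: a = 11.25 Gm = 1.125e+10 m.
p = a (1 − e²).
p = 1.125e+10 · (1 − (0.6193)²) = 1.125e+10 · 0.616468 ≈ 6.935e+09 m = 6.935 Gm.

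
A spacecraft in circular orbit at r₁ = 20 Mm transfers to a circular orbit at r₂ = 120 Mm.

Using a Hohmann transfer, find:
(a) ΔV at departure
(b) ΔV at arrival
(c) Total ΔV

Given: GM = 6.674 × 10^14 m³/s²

Convert to SI: r₁ = 20 Mm = 2e+07 m; r₂ = 120 Mm = 1.2e+08 m.
Transfer semi-major axis: a_t = (r₁ + r₂)/2 = (2e+07 + 1.2e+08)/2 = 7e+07 m.
Circular speeds: v₁ = √(GM/r₁) = 5776.68 m/s, v₂ = √(GM/r₂) = 2358.32 m/s.
Transfer speeds (vis-viva v² = GM(2/r − 1/a_t)): v₁ᵗ = 7563.45 m/s, v₂ᵗ = 1260.57 m/s.
(a) ΔV₁ = |v₁ᵗ − v₁| ≈ 1787 m/s = 1.787 km/s.
(b) ΔV₂ = |v₂ − v₂ᵗ| ≈ 1098 m/s = 1.098 km/s.
(c) ΔV_total = ΔV₁ + ΔV₂ ≈ 2885 m/s = 2.885 km/s.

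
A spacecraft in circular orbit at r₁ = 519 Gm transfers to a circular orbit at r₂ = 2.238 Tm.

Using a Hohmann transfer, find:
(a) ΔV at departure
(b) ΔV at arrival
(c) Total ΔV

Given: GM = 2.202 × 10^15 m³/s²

Convert to SI: r₁ = 519 Gm = 5.19e+11 m; r₂ = 2.238 Tm = 2.238e+12 m.
Transfer semi-major axis: a_t = (r₁ + r₂)/2 = (5.19e+11 + 2.238e+12)/2 = 1.3785e+12 m.
Circular speeds: v₁ = √(GM/r₁) = 65.1366 m/s, v₂ = √(GM/r₂) = 31.3674 m/s.
Transfer speeds (vis-viva v² = GM(2/r − 1/a_t)): v₁ᵗ = 82.9949 m/s, v₂ᵗ = 19.2468 m/s.
(a) ΔV₁ = |v₁ᵗ − v₁| ≈ 17.86 m/s = 17.86 m/s.
(b) ΔV₂ = |v₂ − v₂ᵗ| ≈ 12.12 m/s = 12.12 m/s.
(c) ΔV_total = ΔV₁ + ΔV₂ ≈ 29.98 m/s = 29.98 m/s.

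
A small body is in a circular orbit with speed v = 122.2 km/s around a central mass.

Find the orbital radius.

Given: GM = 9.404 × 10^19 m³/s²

Convert to SI: v = 122.2 km/s = 122200 m/s.
For a circular orbit, v² = GM / r, so r = GM / v².
r = 9.404e+19 / (122200)² m ≈ 6.298e+09 m = 6.298 Gm.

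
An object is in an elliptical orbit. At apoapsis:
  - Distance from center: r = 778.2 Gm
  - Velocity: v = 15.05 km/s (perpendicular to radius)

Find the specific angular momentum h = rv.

Convert to SI: r = 778.2 Gm = 7.782e+11 m; v = 15.05 km/s = 15050 m/s.
With v perpendicular to r, h = r · v.
h = 7.782e+11 · 15050 m²/s ≈ 1.171e+16 m²/s.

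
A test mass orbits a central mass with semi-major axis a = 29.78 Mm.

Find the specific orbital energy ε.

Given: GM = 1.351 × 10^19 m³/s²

Convert to SI: a = 29.78 Mm = 2.978e+07 m.
ε = −GM / (2a).
ε = −1.351e+19 / (2 · 2.978e+07) J/kg ≈ -2.268e+11 J/kg = -226.8 GJ/kg.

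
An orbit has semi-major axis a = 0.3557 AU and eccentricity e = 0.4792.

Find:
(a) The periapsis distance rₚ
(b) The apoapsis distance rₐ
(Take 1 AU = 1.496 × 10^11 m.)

Convert to SI: a = 0.3557 AU = 5.32127e+10 m.
(a) rₚ = a(1 − e) = 5.32127e+10 · (1 − 0.4792) = 5.32127e+10 · 0.5208 ≈ 2.771e+10 m = 0.1852 AU.
(b) rₐ = a(1 + e) = 5.32127e+10 · (1 + 0.4792) = 5.32127e+10 · 1.4792 ≈ 7.871e+10 m = 0.5262 AU.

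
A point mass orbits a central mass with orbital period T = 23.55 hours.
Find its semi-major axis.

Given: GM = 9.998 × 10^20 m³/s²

Convert to SI: T = 23.55 hours = 84780 s.
Invert Kepler's third law: a = (GM · T² / (4π²))^(1/3).
Substituting T = 84780 s and GM = 9.998e+20 m³/s²:
a = (9.998e+20 · (84780)² / (4π²))^(1/3) m
a ≈ 5.667e+09 m = 5.667 Gm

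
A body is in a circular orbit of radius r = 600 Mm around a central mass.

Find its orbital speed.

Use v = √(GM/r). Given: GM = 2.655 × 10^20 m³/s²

Convert to SI: r = 600 Mm = 6e+08 m.
For a circular orbit, gravity supplies the centripetal force, so v = √(GM / r).
v = √(2.655e+20 / 6e+08) m/s ≈ 6.652e+05 m/s = 665.2 km/s.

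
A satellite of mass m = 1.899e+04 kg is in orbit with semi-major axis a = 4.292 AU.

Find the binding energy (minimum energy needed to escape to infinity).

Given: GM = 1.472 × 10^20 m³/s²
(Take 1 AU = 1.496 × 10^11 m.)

Convert to SI: a = 4.292 AU = 6.42083e+11 m.
Total orbital energy is E = −GMm/(2a); binding energy is E_bind = −E = GMm/(2a).
E_bind = 1.472e+20 · 1.899e+04 / (2 · 6.42083e+11) J ≈ 2.177e+12 J = 2.177 TJ.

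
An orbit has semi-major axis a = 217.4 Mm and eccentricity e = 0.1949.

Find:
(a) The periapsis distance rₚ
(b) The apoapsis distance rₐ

Convert to SI: a = 217.4 Mm = 2.174e+08 m.
(a) rₚ = a(1 − e) = 2.174e+08 · (1 − 0.1949) = 2.174e+08 · 0.8051 ≈ 1.75e+08 m = 175 Mm.
(b) rₐ = a(1 + e) = 2.174e+08 · (1 + 0.1949) = 2.174e+08 · 1.1949 ≈ 2.598e+08 m = 259.8 Mm.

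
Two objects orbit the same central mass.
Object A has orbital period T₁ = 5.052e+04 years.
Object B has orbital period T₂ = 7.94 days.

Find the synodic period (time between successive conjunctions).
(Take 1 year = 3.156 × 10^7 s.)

Convert to SI: T₁ = 5.052e+04 years = 1.59441e+12 s; T₂ = 7.94 days = 686016 s.
T_syn = |T₁ · T₂ / (T₁ − T₂)|.
T_syn = |1.59441e+12 · 686016 / (1.59441e+12 − 686016)| s ≈ 6.86e+05 s = 7.94 days.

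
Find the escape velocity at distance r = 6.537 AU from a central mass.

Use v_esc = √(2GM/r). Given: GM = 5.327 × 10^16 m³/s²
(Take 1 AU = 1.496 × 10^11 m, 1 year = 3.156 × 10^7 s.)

Convert to SI: r = 6.537 AU = 9.77935e+11 m.
Escape velocity comes from setting total energy to zero: ½v² − GM/r = 0 ⇒ v_esc = √(2GM / r).
v_esc = √(2 · 5.327e+16 / 9.77935e+11) m/s ≈ 330.1 m/s = 0.06963 AU/year.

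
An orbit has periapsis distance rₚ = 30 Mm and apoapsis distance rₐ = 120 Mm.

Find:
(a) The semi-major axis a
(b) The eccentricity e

Convert to SI: rₚ = 30 Mm = 3e+07 m; rₐ = 120 Mm = 1.2e+08 m.
(a) a = (rₚ + rₐ) / 2 = (3e+07 + 1.2e+08) / 2 ≈ 7.5e+07 m = 75 Mm.
(b) e = (rₐ − rₚ) / (rₐ + rₚ) = (1.2e+08 − 3e+07) / (1.2e+08 + 3e+07) ≈ 0.6.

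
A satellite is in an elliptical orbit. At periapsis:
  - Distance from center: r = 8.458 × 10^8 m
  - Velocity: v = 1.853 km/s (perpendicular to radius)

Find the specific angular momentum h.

Convert to SI: v = 1.853 km/s = 1853 m/s.
With v perpendicular to r, h = r · v.
h = 8.458e+08 · 1853 m²/s ≈ 1.567e+12 m²/s.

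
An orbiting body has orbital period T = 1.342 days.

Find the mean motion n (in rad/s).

Convert to SI: T = 1.342 days = 115949 s.
n = 2π / T.
n = 2π / 115949 s ≈ 5.419e-05 rad/s.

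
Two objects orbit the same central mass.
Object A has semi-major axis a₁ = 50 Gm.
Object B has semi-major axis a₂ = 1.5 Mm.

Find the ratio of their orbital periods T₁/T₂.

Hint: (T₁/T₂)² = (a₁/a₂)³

Convert to SI: a₁ = 50 Gm = 5e+10 m; a₂ = 1.5 Mm = 1.5e+06 m.
From Kepler's third law, (T₁/T₂)² = (a₁/a₂)³, so T₁/T₂ = (a₁/a₂)^(3/2).
a₁/a₂ = 5e+10 / 1.5e+06 = 33333.3.
T₁/T₂ = (33333.3)^(3/2) ≈ 6.086e+06.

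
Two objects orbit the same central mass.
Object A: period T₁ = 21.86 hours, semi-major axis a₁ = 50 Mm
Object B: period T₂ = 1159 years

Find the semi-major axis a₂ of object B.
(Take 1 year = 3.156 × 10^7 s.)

Convert to SI: T₁ = 21.86 hours = 78696 s; a₁ = 50 Mm = 5e+07 m; T₂ = 1159 years = 3.6578e+10 s.
Kepler's third law: (T₁/T₂)² = (a₁/a₂)³ ⇒ a₂ = a₁ · (T₂/T₁)^(2/3).
T₂/T₁ = 3.6578e+10 / 78696 = 464802.
a₂ = 5e+07 · (464802)^(2/3) m ≈ 3e+11 m = 300 Gm.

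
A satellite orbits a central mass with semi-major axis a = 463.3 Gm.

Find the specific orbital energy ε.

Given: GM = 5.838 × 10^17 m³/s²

Convert to SI: a = 463.3 Gm = 4.633e+11 m.
ε = −GM / (2a).
ε = −5.838e+17 / (2 · 4.633e+11) J/kg ≈ -6.3e+05 J/kg = -630 kJ/kg.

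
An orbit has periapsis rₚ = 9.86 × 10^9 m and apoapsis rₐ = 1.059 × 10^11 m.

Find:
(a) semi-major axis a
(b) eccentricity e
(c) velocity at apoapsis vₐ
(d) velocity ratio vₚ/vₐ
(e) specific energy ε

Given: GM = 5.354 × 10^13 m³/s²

(a) a = (rₚ + rₐ)/2 = (9.86e+09 + 1.059e+11)/2 ≈ 5.788e+10 m
(b) e = (rₐ − rₚ)/(rₐ + rₚ) = (1.059e+11 − 9.86e+09)/(1.059e+11 + 9.86e+09) ≈ 0.8296
(c) With a = (rₚ + rₐ)/2 = 5.788e+10 m, vₐ = √(GM (2/rₐ − 1/a)) = √(5.354e+13 · (2/1.059e+11 − 1/5.788e+10)) m/s ≈ 9.28 m/s
(d) Conservation of angular momentum (rₚvₚ = rₐvₐ) gives vₚ/vₐ = rₐ/rₚ = 1.059e+11/9.86e+09 ≈ 10.74
(e) With a = (rₚ + rₐ)/2 = 5.788e+10 m, ε = −GM/(2a) = −5.354e+13/(2 · 5.788e+10) J/kg ≈ -462.5 J/kg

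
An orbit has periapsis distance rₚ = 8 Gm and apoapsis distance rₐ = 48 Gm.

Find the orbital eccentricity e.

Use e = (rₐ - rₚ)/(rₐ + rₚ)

Convert to SI: rₚ = 8 Gm = 8e+09 m; rₐ = 48 Gm = 4.8e+10 m.
e = (rₐ − rₚ) / (rₐ + rₚ).
e = (4.8e+10 − 8e+09) / (4.8e+10 + 8e+09) = 4e+10 / 5.6e+10 ≈ 0.7143.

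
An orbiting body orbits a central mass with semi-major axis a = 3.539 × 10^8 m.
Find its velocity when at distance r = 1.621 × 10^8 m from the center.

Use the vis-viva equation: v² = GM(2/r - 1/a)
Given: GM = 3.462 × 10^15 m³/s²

Vis-viva: v = √(GM · (2/r − 1/a)).
2/r − 1/a = 2/1.621e+08 − 1/3.539e+08 = 9.51241e-09 m⁻¹.
v = √(3.462e+15 · 9.51241e-09) m/s ≈ 5739 m/s = 5.739 km/s.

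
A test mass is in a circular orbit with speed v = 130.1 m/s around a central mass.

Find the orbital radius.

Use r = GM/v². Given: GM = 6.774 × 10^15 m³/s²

For a circular orbit, v² = GM / r, so r = GM / v².
r = 6.774e+15 / (130.1)² m ≈ 4.002e+11 m = 400.2 Gm.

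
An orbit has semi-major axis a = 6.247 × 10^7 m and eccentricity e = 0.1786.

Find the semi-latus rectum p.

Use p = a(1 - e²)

p = a (1 − e²).
p = 6.247e+07 · (1 − (0.1786)²) = 6.247e+07 · 0.968102 ≈ 6.048e+07 m = 6.048 × 10^7 m.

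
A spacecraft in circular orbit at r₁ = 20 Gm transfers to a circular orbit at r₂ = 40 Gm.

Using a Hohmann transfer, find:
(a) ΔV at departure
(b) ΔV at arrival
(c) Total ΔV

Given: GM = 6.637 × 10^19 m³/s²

Convert to SI: r₁ = 20 Gm = 2e+10 m; r₂ = 40 Gm = 4e+10 m.
Transfer semi-major axis: a_t = (r₁ + r₂)/2 = (2e+10 + 4e+10)/2 = 3e+10 m.
Circular speeds: v₁ = √(GM/r₁) = 57606.4 m/s, v₂ = √(GM/r₂) = 40733.9 m/s.
Transfer speeds (vis-viva v² = GM(2/r − 1/a_t)): v₁ᵗ = 66518.2 m/s, v₂ᵗ = 33259.1 m/s.
(a) ΔV₁ = |v₁ᵗ − v₁| ≈ 8912 m/s = 8.912 km/s.
(b) ΔV₂ = |v₂ − v₂ᵗ| ≈ 7475 m/s = 7.475 km/s.
(c) ΔV_total = ΔV₁ + ΔV₂ ≈ 1.639e+04 m/s = 16.39 km/s.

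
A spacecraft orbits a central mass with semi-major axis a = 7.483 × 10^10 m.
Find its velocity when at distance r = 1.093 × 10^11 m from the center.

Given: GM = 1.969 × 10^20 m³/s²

Vis-viva: v = √(GM · (2/r − 1/a)).
2/r − 1/a = 2/1.093e+11 − 1/7.483e+10 = 4.93464e-12 m⁻¹.
v = √(1.969e+20 · 4.93464e-12) m/s ≈ 3.117e+04 m/s = 31.17 km/s.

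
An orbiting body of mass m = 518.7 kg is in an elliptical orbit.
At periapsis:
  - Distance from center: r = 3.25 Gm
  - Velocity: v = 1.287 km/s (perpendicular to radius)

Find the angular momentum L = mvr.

Convert to SI: r = 3.25 Gm = 3.25e+09 m; v = 1.287 km/s = 1287 m/s.
Since v is perpendicular to r, L = m · v · r.
L = 518.7 · 1287 · 3.25e+09 kg·m²/s ≈ 2.17e+15 kg·m²/s.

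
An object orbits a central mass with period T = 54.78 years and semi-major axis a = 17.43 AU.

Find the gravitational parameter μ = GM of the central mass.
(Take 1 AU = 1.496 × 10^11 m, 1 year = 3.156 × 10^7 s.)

Convert to SI: T = 54.78 years = 1.72886e+09 s; a = 17.43 AU = 2.60753e+12 m.
GM = 4π² · a³ / T².
GM = 4π² · (2.60753e+12)³ / (1.72886e+09)² m³/s² ≈ 2.342e+20 m³/s² = 2.342 × 10^20 m³/s².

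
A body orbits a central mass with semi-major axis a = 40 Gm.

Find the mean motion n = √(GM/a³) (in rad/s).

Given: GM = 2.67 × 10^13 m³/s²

Convert to SI: a = 40 Gm = 4e+10 m.
n = √(GM / a³).
n = √(2.67e+13 / (4e+10)³) rad/s ≈ 6.459e-10 rad/s.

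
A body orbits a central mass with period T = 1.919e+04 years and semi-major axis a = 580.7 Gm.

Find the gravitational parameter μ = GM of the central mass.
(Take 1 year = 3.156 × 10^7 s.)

Convert to SI: T = 1.919e+04 years = 6.05636e+11 s; a = 580.7 Gm = 5.807e+11 m.
GM = 4π² · a³ / T².
GM = 4π² · (5.807e+11)³ / (6.05636e+11)² m³/s² ≈ 2.108e+13 m³/s² = 2.108 × 10^13 m³/s².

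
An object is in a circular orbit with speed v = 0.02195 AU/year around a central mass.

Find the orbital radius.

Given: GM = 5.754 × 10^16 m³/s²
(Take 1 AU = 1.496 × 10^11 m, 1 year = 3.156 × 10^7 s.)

Convert to SI: v = 0.02195 AU/year = 104.047 m/s.
For a circular orbit, v² = GM / r, so r = GM / v².
r = 5.754e+16 / (104.047)² m ≈ 5.315e+12 m = 35.53 AU.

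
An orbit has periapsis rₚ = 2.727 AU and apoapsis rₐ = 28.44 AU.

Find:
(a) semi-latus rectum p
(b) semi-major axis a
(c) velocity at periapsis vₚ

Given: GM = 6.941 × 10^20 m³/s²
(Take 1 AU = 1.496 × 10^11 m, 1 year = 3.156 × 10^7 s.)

Convert to SI: rₚ = 2.727 AU = 4.07959e+11 m; rₐ = 28.44 AU = 4.25462e+12 m.
(a) From a = (rₚ + rₐ)/2 = 2.33129e+12 m and e = (rₐ − rₚ)/(rₐ + rₚ) = 0.825007, p = a(1 − e²) = 2.33129e+12 · (1 − (0.825007)²) ≈ 7.445e+11 m
(b) a = (rₚ + rₐ)/2 = (4.07959e+11 + 4.25462e+12)/2 ≈ 2.331e+12 m
(c) With a = (rₚ + rₐ)/2 = 2.33129e+12 m, vₚ = √(GM (2/rₚ − 1/a)) = √(6.941e+20 · (2/4.07959e+11 − 1/2.33129e+12)) m/s ≈ 5.572e+04 m/s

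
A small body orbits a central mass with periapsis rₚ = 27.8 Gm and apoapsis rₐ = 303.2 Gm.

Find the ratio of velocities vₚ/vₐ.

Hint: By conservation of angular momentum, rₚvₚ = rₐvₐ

Convert to SI: rₚ = 27.8 Gm = 2.78e+10 m; rₐ = 303.2 Gm = 3.032e+11 m.
Conservation of angular momentum gives rₚvₚ = rₐvₐ, so vₚ/vₐ = rₐ/rₚ.
vₚ/vₐ = 3.032e+11 / 2.78e+10 ≈ 10.91.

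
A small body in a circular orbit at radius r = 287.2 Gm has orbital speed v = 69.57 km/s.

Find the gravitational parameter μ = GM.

Convert to SI: r = 287.2 Gm = 2.872e+11 m; v = 69.57 km/s = 69570 m/s.
For a circular orbit v² = GM/r, so GM = v² · r.
GM = (69570)² · 2.872e+11 m³/s² ≈ 1.39e+21 m³/s² = 1.39 × 10^21 m³/s².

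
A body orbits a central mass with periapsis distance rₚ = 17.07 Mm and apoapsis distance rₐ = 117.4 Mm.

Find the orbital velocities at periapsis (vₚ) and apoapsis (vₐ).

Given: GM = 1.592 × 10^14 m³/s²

Convert to SI: rₚ = 17.07 Mm = 1.707e+07 m; rₐ = 117.4 Mm = 1.174e+08 m.
Use the vis-viva equation v² = GM(2/r − 1/a) with a = (rₚ + rₐ)/2 = (1.707e+07 + 1.174e+08)/2 = 6.7235e+07 m.
vₚ = √(GM · (2/rₚ − 1/a)) = √(1.592e+14 · (2/1.707e+07 − 1/6.7235e+07)) m/s ≈ 4035 m/s = 4.035 km/s.
vₐ = √(GM · (2/rₐ − 1/a)) = √(1.592e+14 · (2/1.174e+08 − 1/6.7235e+07)) m/s ≈ 586.8 m/s = 586.8 m/s.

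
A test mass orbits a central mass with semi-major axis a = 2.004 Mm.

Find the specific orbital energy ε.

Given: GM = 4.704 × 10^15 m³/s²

Convert to SI: a = 2.004 Mm = 2.004e+06 m.
ε = −GM / (2a).
ε = −4.704e+15 / (2 · 2.004e+06) J/kg ≈ -1.174e+09 J/kg = -1.174 GJ/kg.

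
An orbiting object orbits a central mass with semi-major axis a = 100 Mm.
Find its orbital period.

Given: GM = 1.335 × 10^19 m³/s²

Convert to SI: a = 100 Mm = 1e+08 m.
Kepler's third law: T = 2π √(a³ / GM).
Substituting a = 1e+08 m and GM = 1.335e+19 m³/s²:
T = 2π √((1e+08)³ / 1.335e+19) s
T ≈ 1720 s = 28.66 minutes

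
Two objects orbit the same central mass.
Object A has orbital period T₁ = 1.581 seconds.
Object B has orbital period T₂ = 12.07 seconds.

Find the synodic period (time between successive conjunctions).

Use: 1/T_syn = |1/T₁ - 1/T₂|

T_syn = |T₁ · T₂ / (T₁ − T₂)|.
T_syn = |1.581 · 12.07 / (1.581 − 12.07)| s ≈ 1.819 s = 1.819 seconds.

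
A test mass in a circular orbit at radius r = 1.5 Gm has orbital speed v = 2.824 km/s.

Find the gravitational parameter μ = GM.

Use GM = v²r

Convert to SI: r = 1.5 Gm = 1.5e+09 m; v = 2.824 km/s = 2824 m/s.
For a circular orbit v² = GM/r, so GM = v² · r.
GM = (2824)² · 1.5e+09 m³/s² ≈ 1.196e+16 m³/s² = 1.196 × 10^16 m³/s².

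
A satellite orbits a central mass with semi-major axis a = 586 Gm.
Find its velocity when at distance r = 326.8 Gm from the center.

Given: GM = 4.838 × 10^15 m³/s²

Convert to SI: a = 586 Gm = 5.86e+11 m; r = 326.8 Gm = 3.268e+11 m.
Vis-viva: v = √(GM · (2/r − 1/a)).
2/r − 1/a = 2/3.268e+11 − 1/5.86e+11 = 4.41347e-12 m⁻¹.
v = √(4.838e+15 · 4.41347e-12) m/s ≈ 146.1 m/s = 146.1 m/s.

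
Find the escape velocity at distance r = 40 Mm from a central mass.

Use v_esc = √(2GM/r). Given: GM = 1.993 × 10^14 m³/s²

Convert to SI: r = 40 Mm = 4e+07 m.
Escape velocity comes from setting total energy to zero: ½v² − GM/r = 0 ⇒ v_esc = √(2GM / r).
v_esc = √(2 · 1.993e+14 / 4e+07) m/s ≈ 3157 m/s = 3.157 km/s.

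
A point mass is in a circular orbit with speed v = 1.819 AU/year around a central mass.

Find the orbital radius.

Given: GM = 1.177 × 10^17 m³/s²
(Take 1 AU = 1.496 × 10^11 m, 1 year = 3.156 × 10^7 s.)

Convert to SI: v = 1.819 AU/year = 8622.38 m/s.
For a circular orbit, v² = GM / r, so r = GM / v².
r = 1.177e+17 / (8622.38)² m ≈ 1.583e+09 m = 0.01058 AU.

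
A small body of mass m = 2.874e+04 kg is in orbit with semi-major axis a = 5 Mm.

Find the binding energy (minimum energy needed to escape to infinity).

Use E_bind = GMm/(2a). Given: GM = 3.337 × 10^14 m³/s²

Convert to SI: a = 5 Mm = 5e+06 m.
Total orbital energy is E = −GMm/(2a); binding energy is E_bind = −E = GMm/(2a).
E_bind = 3.337e+14 · 2.874e+04 / (2 · 5e+06) J ≈ 9.591e+11 J = 959.1 GJ.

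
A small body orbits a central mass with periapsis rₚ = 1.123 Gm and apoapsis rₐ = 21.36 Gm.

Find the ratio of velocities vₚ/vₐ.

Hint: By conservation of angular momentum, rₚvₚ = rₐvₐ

Convert to SI: rₚ = 1.123 Gm = 1.123e+09 m; rₐ = 21.36 Gm = 2.136e+10 m.
Conservation of angular momentum gives rₚvₚ = rₐvₐ, so vₚ/vₐ = rₐ/rₚ.
vₚ/vₐ = 2.136e+10 / 1.123e+09 ≈ 19.02.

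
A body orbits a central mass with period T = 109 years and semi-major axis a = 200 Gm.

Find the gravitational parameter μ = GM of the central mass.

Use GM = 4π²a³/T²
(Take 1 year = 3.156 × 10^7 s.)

Convert to SI: T = 109 years = 3.44004e+09 s; a = 200 Gm = 2e+11 m.
GM = 4π² · a³ / T².
GM = 4π² · (2e+11)³ / (3.44004e+09)² m³/s² ≈ 2.669e+16 m³/s² = 2.669 × 10^16 m³/s².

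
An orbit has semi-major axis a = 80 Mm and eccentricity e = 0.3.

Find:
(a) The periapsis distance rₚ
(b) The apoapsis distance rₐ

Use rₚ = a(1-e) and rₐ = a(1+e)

Convert to SI: a = 80 Mm = 8e+07 m.
(a) rₚ = a(1 − e) = 8e+07 · (1 − 0.3) = 8e+07 · 0.7 ≈ 5.6e+07 m = 56 Mm.
(b) rₐ = a(1 + e) = 8e+07 · (1 + 0.3) = 8e+07 · 1.3 ≈ 1.04e+08 m = 104 Mm.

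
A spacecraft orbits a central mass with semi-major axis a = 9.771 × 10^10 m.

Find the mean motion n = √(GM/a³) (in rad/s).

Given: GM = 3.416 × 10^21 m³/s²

n = √(GM / a³).
n = √(3.416e+21 / (9.771e+10)³) rad/s ≈ 1.914e-06 rad/s.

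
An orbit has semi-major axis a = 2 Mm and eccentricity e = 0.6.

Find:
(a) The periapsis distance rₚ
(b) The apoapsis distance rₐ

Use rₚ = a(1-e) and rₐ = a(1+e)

Convert to SI: a = 2 Mm = 2e+06 m.
(a) rₚ = a(1 − e) = 2e+06 · (1 − 0.6) = 2e+06 · 0.4 ≈ 8e+05 m = 800 km.
(b) rₐ = a(1 + e) = 2e+06 · (1 + 0.6) = 2e+06 · 1.6 ≈ 3.2e+06 m = 3.2 Mm.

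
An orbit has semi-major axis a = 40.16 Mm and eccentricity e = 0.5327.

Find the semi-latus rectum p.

Convert to SI: a = 40.16 Mm = 4.016e+07 m.
p = a (1 − e²).
p = 4.016e+07 · (1 − (0.5327)²) = 4.016e+07 · 0.716231 ≈ 2.876e+07 m = 28.76 Mm.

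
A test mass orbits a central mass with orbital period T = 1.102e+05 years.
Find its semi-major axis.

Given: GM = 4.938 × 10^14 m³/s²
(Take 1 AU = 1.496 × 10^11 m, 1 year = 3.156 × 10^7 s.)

Convert to SI: T = 1.102e+05 years = 3.47791e+12 s.
Invert Kepler's third law: a = (GM · T² / (4π²))^(1/3).
Substituting T = 3.47791e+12 s and GM = 4.938e+14 m³/s²:
a = (4.938e+14 · (3.47791e+12)² / (4π²))^(1/3) m
a ≈ 5.329e+12 m = 35.62 AU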